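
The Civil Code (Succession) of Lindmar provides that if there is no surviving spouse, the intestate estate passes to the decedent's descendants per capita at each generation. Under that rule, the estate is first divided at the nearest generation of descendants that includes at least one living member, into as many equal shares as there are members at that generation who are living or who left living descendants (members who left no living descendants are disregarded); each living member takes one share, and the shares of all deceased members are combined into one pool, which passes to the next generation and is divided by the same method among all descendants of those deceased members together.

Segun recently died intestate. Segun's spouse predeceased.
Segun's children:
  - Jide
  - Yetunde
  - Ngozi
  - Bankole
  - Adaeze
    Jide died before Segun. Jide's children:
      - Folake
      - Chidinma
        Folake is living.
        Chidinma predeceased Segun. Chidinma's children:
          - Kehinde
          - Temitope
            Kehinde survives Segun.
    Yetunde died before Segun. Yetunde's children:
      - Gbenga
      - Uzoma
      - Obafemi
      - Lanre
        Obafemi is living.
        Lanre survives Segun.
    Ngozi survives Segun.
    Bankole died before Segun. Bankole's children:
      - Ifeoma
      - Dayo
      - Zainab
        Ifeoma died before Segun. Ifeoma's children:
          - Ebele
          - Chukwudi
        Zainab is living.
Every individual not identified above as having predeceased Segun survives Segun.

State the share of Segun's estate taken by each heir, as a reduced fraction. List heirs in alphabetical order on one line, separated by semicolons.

Adaeze 1/5; Chukwudi 1/30; Dayo 1/15; Ebele 1/30; Folake 1/15; Gbenga 1/15; Kehinde 1/30; Lanre 1/15; Ngozi 1/5; Obafemi 1/15; Temitope 1/30; Uzoma 1/15; Zainab 1/15

There is no surviving spouse, so the entire estate passes to Segun's descendants per capita at each generation.
At generation 1 (Jide, Yetunde, Ngozi, Bankole, Adaeze) there are 5 shares of (1)/5 = 1/5 each.
Living: Ngozi and Adaeze — each takes 1/5.
Deceased: Jide, Yetunde, and Bankole. Their combined 3/5 is pooled and carried to generation 2.
At generation 2 (Folake, Chidinma, Gbenga, Uzoma, Obafemi, Lanre, Ifeoma, Dayo, Zainab) there are 9 shares of (3/5)/9 = 1/15 each.
Living: Folake, Gbenga, Uzoma, Obafemi, Lanre, Dayo, and Zainab — each takes 1/15.
Deceased: Chidinma and Ifeoma. Their combined 2/15 is pooled and carried to generation 3.
At generation 3 (Kehinde, Temitope, Ebele, Chukwudi) there are 4 shares of (2/15)/4 = 1/30 each.
Living: Kehinde, Temitope, Ebele, and Chukwudi — each takes 1/30.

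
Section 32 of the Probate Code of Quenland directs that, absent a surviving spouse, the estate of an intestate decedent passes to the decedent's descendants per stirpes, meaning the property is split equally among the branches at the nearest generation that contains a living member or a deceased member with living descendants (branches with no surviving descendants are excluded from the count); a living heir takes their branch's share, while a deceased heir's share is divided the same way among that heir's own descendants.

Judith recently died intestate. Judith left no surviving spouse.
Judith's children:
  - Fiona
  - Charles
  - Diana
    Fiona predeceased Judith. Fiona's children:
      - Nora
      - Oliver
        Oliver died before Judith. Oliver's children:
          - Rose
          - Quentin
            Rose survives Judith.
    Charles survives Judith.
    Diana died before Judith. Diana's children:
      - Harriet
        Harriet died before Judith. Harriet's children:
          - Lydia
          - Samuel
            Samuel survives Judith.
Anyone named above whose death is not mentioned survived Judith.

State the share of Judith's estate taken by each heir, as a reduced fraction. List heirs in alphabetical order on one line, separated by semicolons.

Charles 1/3; Lydia 1/6; Nora 1/6; Quentin 1/12; Rose 1/12; Samuel 1/6

There is no surviving spouse, so the entire estate passes to Judith's descendants per stirpes.
The estate is divided into 3 equal shares of 1/3 among Fiona, Charles, Diana.
Fiona predeceased; the 1/3 allotted to Fiona's branch passes to Fiona's issue by representation.
The 1/3 is divided into 2 equal shares of 1/6 among Nora, Oliver.
Nora is living and takes 1/6.
Oliver predeceased; the 1/6 allotted to Oliver's branch passes to Oliver's issue by representation.
The 1/6 is divided into 2 equal shares of 1/12 among Rose, Quentin.
Rose is living and takes 1/12.
Quentin is living and takes 1/12.
Charles is living and takes 1/3.
Diana predeceased; the 1/3 allotted to Diana's branch passes to Diana's issue by representation.
Harriet's line is the sole branch at this level, so the full 1/3 passes to Harriet's issue by representation.
The 1/3 is divided into 2 equal shares of 1/6 among Lydia, Samuel.
Lydia is living and takes 1/6.
Samuel is living and takes 1/6.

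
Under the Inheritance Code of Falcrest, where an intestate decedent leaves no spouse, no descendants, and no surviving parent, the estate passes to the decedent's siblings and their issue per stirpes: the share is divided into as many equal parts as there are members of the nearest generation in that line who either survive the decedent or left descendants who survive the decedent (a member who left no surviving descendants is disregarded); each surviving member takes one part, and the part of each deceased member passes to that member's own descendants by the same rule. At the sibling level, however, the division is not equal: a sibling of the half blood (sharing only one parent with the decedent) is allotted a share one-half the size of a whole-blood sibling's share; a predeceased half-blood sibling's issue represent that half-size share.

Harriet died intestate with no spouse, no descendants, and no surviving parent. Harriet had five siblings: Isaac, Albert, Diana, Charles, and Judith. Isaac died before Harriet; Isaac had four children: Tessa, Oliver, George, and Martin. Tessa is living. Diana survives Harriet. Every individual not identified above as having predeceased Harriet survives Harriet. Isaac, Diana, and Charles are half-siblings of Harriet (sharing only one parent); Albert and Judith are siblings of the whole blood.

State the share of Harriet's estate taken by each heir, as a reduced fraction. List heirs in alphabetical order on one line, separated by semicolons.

No spouse, descendants, or parent survives, so the estate passes to Harriet's siblings per stirpes.
Half-blood siblings count for one-half the weight of whole-blood siblings at the initial division.
Dividing 1 in proportion to weights (total weight 7/2): Isaac (weight 1/2) → 1/7; Albert (weight 1) → 2/7; Diana (weight 1/2) → 1/7; Charles (weight 1/2) → 1/7; Judith (weight 1) → 2/7.
Isaac predeceased; the 1/7 allotted to Isaac's branch passes to Isaac's issue by representation.
The 1/7 is divided into 4 equal shares of 1/28 among Tessa, Oliver, George, Martin.
Tessa is living and takes 1/28.
Oliver is living and takes 1/28.
George is living and takes 1/28.
Martin is living and takes 1/28.
Albert is living and takes 2/7.
Diana is living and takes 1/7.
Charles is living and takes 1/7.
Judith is living and takes 2/7.

Albert 2/7; Charles 1/7; Diana 1/7; George 1/28; Judith 2/7; Martin 1/28; Oliver 1/28; Tessa 1/28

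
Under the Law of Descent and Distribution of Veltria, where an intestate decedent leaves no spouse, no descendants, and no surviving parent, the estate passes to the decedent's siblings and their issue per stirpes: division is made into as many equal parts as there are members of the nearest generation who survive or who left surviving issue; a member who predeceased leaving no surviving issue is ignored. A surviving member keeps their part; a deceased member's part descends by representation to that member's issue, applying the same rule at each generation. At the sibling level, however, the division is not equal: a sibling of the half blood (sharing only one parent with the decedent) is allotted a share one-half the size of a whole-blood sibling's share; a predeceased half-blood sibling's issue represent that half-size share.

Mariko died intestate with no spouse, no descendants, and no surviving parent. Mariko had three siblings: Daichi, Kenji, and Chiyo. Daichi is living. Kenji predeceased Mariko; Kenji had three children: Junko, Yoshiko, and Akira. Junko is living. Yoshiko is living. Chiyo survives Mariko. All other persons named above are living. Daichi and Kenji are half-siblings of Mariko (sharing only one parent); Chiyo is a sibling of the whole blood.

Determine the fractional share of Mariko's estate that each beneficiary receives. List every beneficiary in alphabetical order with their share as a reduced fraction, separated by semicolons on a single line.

Akira 1/12; Chiyo 1/2; Daichi 1/4; Junko 1/12; Yoshiko 1/12

No spouse, descendants, or parent survives, so the estate passes to Mariko's siblings per stirpes.
Half-blood siblings count for one-half the weight of whole-blood siblings at the initial division.
Dividing 1 in proportion to weights (total weight 2): Daichi (weight 1/2) → 1/4; Kenji (weight 1/2) → 1/4; Chiyo (weight 1) → 1/2.
Daichi is living and takes 1/4.
Kenji predeceased; the 1/4 allotted to Kenji's branch passes to Kenji's issue by representation.
The 1/4 is divided into 3 equal shares of 1/12 among Junko, Yoshiko, Akira.
Junko is living and takes 1/12.
Yoshiko is living and takes 1/12.
Akira is living and takes 1/12.
Chiyo is living and takes 1/2.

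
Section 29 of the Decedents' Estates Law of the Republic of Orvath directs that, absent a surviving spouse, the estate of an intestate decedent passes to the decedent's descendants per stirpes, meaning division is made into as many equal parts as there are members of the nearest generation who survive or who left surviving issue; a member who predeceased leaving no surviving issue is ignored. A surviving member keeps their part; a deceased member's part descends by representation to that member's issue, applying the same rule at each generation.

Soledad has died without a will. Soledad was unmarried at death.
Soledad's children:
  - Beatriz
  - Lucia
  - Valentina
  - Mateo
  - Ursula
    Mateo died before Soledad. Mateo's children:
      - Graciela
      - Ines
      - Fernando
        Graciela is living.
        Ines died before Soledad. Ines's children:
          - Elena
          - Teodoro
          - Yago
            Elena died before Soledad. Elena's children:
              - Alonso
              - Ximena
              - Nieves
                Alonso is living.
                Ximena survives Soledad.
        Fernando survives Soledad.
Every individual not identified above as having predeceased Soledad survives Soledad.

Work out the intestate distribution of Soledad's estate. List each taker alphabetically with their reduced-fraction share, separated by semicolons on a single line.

There is no surviving spouse, so the entire estate passes to Soledad's descendants per stirpes.
The estate is divided into 5 equal shares of 1/5 among Beatriz, Lucia, Valentina, Mateo, Ursula.
Beatriz is living and takes 1/5.
Lucia is living and takes 1/5.
Valentina is living and takes 1/5.
Mateo predeceased; the 1/5 allotted to Mateo's branch passes to Mateo's issue by representation.
The 1/5 is divided into 3 equal shares of 1/15 among Graciela, Ines, Fernando.
Graciela is living and takes 1/15.
Ines predeceased; the 1/15 allotted to Ines's branch passes to Ines's issue by representation.
The 1/15 is divided into 3 equal shares of 1/45 among Elena, Teodoro, Yago.
Elena predeceased; the 1/45 allotted to Elena's branch passes to Elena's issue by representation.
The 1/45 is divided into 3 equal shares of 1/135 among Alonso, Ximena, Nieves.
Alonso is living and takes 1/135.
Ximena is living and takes 1/135.
Nieves is living and takes 1/135.
Teodoro is living and takes 1/45.
Yago is living and takes 1/45.
Fernando is living and takes 1/15.
Ursula is living and takes 1/5.

Alonso 1/135; Beatriz 1/5; Fernando 1/15; Graciela 1/15; Lucia 1/5; Nieves 1/135; Teodoro 1/45; Ursula 1/5; Valentina 1/5; Ximena 1/135; Yago 1/45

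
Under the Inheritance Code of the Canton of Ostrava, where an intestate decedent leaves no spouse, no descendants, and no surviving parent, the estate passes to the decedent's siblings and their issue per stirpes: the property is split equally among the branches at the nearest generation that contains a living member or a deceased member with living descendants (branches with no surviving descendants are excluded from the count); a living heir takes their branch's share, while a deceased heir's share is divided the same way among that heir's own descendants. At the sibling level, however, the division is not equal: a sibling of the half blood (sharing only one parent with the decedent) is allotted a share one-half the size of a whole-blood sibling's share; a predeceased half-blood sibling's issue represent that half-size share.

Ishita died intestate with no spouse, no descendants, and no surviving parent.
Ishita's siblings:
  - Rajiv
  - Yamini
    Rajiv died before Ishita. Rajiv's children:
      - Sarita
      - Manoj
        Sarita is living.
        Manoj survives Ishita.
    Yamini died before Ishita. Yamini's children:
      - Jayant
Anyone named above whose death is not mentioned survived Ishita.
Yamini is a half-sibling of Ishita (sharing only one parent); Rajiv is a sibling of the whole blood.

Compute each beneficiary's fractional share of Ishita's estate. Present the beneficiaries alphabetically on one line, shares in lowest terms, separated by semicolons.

Jayant 1/3; Manoj 1/3; Sarita 1/3

No spouse, descendants, or parent survives, so the estate passes to Ishita's siblings per stirpes.
Half-blood siblings count for one-half the weight of whole-blood siblings at the initial division.
Dividing 1 in proportion to weights (total weight 3/2): Rajiv (weight 1) → 2/3; Yamini (weight 1/2) → 1/3.
Rajiv predeceased; the 2/3 allotted to Rajiv's branch passes to Rajiv's issue by representation.
The 2/3 is divided into 2 equal shares of 1/3 among Sarita, Manoj.
Sarita is living and takes 1/3.
Manoj is living and takes 1/3.
Yamini predeceased; the 1/3 allotted to Yamini's branch passes to Yamini's issue by representation.
Jayant is the sole taker at this level and receives the full 1/3.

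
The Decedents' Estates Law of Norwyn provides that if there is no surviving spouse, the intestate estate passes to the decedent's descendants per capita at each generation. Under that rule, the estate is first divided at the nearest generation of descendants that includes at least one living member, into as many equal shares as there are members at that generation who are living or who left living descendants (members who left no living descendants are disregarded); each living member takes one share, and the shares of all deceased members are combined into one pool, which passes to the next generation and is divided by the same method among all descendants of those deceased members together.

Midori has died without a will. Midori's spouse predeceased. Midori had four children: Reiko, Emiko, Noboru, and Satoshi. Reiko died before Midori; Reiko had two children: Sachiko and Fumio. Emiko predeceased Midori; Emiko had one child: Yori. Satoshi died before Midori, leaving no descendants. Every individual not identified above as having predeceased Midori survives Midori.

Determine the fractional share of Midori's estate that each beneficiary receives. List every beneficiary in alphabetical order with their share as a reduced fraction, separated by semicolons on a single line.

There is no surviving spouse, so the entire estate passes to Midori's descendants per capita at each generation.
At generation 1 (Reiko, Emiko, Noboru) there are 3 shares of (1)/3 = 1/3 each.
Living: Noboru — each takes 1/3.
Deceased: Reiko and Emiko. Their combined 2/3 is pooled and carried to generation 2.
At generation 2 (Sachiko, Fumio, Yori) there are 3 shares of (2/3)/3 = 2/9 each.
Living: Sachiko, Fumio, and Yori — each takes 2/9.

Fumio 2/9; Noboru 1/3; Sachiko 2/9; Yori 2/9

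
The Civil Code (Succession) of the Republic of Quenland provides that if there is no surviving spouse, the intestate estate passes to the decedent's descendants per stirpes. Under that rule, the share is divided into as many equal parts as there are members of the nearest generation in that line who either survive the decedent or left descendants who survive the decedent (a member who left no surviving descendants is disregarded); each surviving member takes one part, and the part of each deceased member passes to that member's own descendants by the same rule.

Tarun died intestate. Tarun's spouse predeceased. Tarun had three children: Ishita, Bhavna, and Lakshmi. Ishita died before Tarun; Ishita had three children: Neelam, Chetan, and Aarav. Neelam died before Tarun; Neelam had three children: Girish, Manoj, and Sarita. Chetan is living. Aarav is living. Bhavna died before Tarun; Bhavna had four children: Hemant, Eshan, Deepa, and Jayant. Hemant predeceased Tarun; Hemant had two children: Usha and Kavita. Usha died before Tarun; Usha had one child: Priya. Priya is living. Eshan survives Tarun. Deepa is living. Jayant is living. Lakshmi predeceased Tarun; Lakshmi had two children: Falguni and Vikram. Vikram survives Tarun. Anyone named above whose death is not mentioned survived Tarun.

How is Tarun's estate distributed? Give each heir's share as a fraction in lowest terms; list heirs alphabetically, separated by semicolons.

There is no surviving spouse, so the entire estate passes to Tarun's descendants per stirpes.
The estate is divided into 3 equal shares of 1/3 among Ishita, Bhavna, Lakshmi.
Ishita predeceased; the 1/3 allotted to Ishita's branch passes to Ishita's issue by representation.
The 1/3 is divided into 3 equal shares of 1/9 among Neelam, Chetan, Aarav.
Neelam predeceased; the 1/9 allotted to Neelam's branch passes to Neelam's issue by representation.
The 1/9 is divided into 3 equal shares of 1/27 among Girish, Manoj, Sarita.
Girish is living and takes 1/27.
Manoj is living and takes 1/27.
Sarita is living and takes 1/27.
Chetan is living and takes 1/9.
Aarav is living and takes 1/9.
Bhavna predeceased; the 1/3 allotted to Bhavna's branch passes to Bhavna's issue by representation.
The 1/3 is divided into 4 equal shares of 1/12 among Hemant, Eshan, Deepa, Jayant.
Hemant predeceased; the 1/12 allotted to Hemant's branch passes to Hemant's issue by representation.
The 1/12 is divided into 2 equal shares of 1/24 among Usha, Kavita.
Usha predeceased; the 1/24 allotted to Usha's branch passes to Usha's issue by representation.
Priya is the sole taker at this level and receives the full 1/24.
Kavita is living and takes 1/24.
Eshan is living and takes 1/12.
Deepa is living and takes 1/12.
Jayant is living and takes 1/12.
Lakshmi predeceased; the 1/3 allotted to Lakshmi's branch passes to Lakshmi's issue by representation.
The 1/3 is divided into 2 equal shares of 1/6 among Falguni, Vikram.
Falguni is living and takes 1/6.
Vikram is living and takes 1/6.

Aarav 1/9; Chetan 1/9; Deepa 1/12; Eshan 1/12; Falguni 1/6; Girish 1/27; Jayant 1/12; Kavita 1/24; Manoj 1/27; Priya 1/24; Sarita 1/27; Vikram 1/6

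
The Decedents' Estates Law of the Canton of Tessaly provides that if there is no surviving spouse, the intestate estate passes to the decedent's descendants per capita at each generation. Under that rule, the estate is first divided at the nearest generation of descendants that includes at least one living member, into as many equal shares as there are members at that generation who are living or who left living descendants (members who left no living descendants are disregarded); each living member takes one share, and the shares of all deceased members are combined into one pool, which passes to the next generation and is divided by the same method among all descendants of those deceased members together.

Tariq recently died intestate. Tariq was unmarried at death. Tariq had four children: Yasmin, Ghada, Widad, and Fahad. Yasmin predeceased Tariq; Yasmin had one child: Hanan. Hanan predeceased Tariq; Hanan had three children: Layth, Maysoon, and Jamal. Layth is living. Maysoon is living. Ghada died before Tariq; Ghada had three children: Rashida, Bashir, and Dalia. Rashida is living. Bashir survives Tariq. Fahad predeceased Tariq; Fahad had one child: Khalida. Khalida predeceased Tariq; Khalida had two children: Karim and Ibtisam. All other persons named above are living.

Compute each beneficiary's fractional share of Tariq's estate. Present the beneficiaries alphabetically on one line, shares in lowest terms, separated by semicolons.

There is no surviving spouse, so the entire estate passes to Tariq's descendants per capita at each generation.
At generation 1 (Yasmin, Ghada, Widad, Fahad) there are 4 shares of (1)/4 = 1/4 each.
Living: Widad — each takes 1/4.
Deceased: Yasmin, Ghada, and Fahad. Their combined 3/4 is pooled and carried to generation 2.
At generation 2 (Hanan, Rashida, Bashir, Dalia, Khalida) there are 5 shares of (3/4)/5 = 3/20 each.
Living: Rashida, Bashir, and Dalia — each takes 3/20.
Deceased: Hanan and Khalida. Their combined 3/10 is pooled and carried to generation 3.
At generation 3 (Layth, Maysoon, Jamal, Karim, Ibtisam) there are 5 shares of (3/10)/5 = 3/50 each.
Living: Layth, Maysoon, Jamal, Karim, and Ibtisam — each takes 3/50.

Bashir 3/20; Dalia 3/20; Ibtisam 3/50; Jamal 3/50; Karim 3/50; Layth 3/50; Maysoon 3/50; Rashida 3/20; Widad 1/4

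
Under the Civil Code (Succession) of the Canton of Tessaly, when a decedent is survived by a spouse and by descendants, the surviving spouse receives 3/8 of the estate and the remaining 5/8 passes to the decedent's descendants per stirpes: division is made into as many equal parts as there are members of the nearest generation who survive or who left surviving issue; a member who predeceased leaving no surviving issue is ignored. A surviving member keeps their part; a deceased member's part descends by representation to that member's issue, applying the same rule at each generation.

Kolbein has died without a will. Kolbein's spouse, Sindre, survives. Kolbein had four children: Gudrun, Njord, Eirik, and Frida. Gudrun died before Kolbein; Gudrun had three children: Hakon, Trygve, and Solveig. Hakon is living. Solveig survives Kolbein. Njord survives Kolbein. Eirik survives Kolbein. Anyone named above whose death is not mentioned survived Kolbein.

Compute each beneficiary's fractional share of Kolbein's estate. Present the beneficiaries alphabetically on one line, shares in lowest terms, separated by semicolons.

Sindre, as surviving spouse, takes 3/8.
The remaining 5/8 passes to Kolbein's descendants per stirpes.
The 5/8 is divided into 4 equal shares of 5/32 among Gudrun, Njord, Eirik, Frida.
Gudrun predeceased; the 5/32 allotted to Gudrun's branch passes to Gudrun's issue by representation.
The 5/32 is divided into 3 equal shares of 5/96 among Hakon, Trygve, Solveig.
Hakon is living and takes 5/96.
Trygve is living and takes 5/96.
Solveig is living and takes 5/96.
Njord is living and takes 5/32.
Eirik is living and takes 5/32.
Frida is living and takes 5/32.

Eirik 5/32; Frida 5/32; Hakon 5/96; Njord 5/32; Sindre 3/8; Solveig 5/96; Trygve 5/96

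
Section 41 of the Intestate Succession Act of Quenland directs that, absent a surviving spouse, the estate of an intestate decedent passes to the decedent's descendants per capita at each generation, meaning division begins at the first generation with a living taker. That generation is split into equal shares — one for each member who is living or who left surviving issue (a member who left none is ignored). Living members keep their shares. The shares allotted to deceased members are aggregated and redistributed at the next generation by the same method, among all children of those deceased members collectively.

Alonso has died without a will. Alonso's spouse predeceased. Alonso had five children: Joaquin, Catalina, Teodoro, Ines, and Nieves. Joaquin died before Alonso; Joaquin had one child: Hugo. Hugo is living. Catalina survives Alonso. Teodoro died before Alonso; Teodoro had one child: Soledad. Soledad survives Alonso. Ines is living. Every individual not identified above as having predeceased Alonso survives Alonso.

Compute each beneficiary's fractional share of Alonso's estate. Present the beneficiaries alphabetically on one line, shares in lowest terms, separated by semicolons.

Catalina 1/5; Hugo 1/5; Ines 1/5; Nieves 1/5; Soledad 1/5

There is no surviving spouse, so the entire estate passes to Alonso's descendants per capita at each generation.
At generation 1 (Joaquin, Catalina, Teodoro, Ines, Nieves) there are 5 shares of (1)/5 = 1/5 each.
Living: Catalina, Ines, and Nieves — each takes 1/5.
Deceased: Joaquin and Teodoro. Their combined 2/5 is pooled and carried to generation 2.
At generation 2 (Hugo, Soledad) there are 2 shares of (2/5)/2 = 1/5 each.
Living: Hugo and Soledad — each takes 1/5.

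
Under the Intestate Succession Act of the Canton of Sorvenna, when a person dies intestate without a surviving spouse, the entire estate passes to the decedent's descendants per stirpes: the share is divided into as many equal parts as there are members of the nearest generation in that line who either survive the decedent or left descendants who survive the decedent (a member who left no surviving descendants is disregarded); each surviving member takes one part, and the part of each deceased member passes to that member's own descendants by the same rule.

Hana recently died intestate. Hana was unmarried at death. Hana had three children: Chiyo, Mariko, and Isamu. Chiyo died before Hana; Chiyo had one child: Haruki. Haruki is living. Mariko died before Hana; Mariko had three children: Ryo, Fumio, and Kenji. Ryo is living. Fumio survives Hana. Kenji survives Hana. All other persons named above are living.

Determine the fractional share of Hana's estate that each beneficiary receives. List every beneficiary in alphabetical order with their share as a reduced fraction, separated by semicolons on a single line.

Fumio 1/9; Haruki 1/3; Isamu 1/3; Kenji 1/9; Ryo 1/9

There is no surviving spouse, so the entire estate passes to Hana's descendants per stirpes.
The estate is divided into 3 equal shares of 1/3 among Chiyo, Mariko, Isamu.
Chiyo predeceased; the 1/3 allotted to Chiyo's branch passes to Chiyo's issue by representation.
Haruki is the sole taker at this level and receives the full 1/3.
Mariko predeceased; the 1/3 allotted to Mariko's branch passes to Mariko's issue by representation.
The 1/3 is divided into 3 equal shares of 1/9 among Ryo, Fumio, Kenji.
Ryo is living and takes 1/9.
Fumio is living and takes 1/9.
Kenji is living and takes 1/9.
Isamu is living and takes 1/3.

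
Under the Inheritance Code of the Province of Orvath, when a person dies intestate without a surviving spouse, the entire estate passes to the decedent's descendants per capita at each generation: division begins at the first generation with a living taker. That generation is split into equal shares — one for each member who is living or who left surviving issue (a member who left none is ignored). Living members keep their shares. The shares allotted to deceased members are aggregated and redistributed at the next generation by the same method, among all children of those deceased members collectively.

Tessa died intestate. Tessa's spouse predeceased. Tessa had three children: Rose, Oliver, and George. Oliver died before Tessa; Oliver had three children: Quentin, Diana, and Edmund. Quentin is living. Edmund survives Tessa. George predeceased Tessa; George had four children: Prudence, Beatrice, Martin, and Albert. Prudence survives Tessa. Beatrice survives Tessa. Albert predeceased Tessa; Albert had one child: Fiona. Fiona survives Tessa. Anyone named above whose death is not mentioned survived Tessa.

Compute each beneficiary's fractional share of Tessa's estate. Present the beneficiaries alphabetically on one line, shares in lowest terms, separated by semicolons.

Beatrice 2/21; Diana 2/21; Edmund 2/21; Fiona 2/21; Martin 2/21; Prudence 2/21; Quentin 2/21; Rose 1/3

There is no surviving spouse, so the entire estate passes to Tessa's descendants per capita at each generation.
At generation 1 (Rose, Oliver, George) there are 3 shares of (1)/3 = 1/3 each.
Living: Rose — each takes 1/3.
Deceased: Oliver and George. Their combined 2/3 is pooled and carried to generation 2.
At generation 2 (Quentin, Diana, Edmund, Prudence, Beatrice, Martin, Albert) there are 7 shares of (2/3)/7 = 2/21 each.
Living: Quentin, Diana, Edmund, Prudence, Beatrice, and Martin — each takes 2/21.
Deceased: Albert. That 2/21 share is carried to generation 3.
At generation 3 (Fiona) there are 1 shares of (2/21)/1 = 2/21 each.
Living: Fiona — each takes 2/21.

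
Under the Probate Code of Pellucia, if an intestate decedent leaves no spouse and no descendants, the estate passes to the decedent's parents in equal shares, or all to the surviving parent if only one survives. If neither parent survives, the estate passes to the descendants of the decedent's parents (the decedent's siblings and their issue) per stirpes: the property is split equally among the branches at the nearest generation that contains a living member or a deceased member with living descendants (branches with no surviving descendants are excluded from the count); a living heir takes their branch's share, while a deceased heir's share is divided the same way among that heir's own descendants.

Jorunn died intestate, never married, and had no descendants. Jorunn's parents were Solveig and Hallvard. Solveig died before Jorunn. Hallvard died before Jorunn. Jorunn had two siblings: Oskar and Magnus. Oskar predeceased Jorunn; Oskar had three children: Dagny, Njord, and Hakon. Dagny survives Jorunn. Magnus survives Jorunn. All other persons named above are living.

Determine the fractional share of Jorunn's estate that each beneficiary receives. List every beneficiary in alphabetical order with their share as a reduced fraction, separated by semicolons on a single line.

Dagny 1/6; Hakon 1/6; Magnus 1/2; Njord 1/6

Neither parent survives and there are no descendants, so the estate passes to Jorunn's siblings and their issue per stirpes.
The estate is divided into 2 equal shares of 1/2 among Oskar, Magnus.
Oskar predeceased; the 1/2 allotted to Oskar's branch passes to Oskar's issue by representation.
The 1/2 is divided into 3 equal shares of 1/6 among Dagny, Njord, Hakon.
Dagny is living and takes 1/6.
Njord is living and takes 1/6.
Hakon is living and takes 1/6.
Magnus is living and takes 1/2.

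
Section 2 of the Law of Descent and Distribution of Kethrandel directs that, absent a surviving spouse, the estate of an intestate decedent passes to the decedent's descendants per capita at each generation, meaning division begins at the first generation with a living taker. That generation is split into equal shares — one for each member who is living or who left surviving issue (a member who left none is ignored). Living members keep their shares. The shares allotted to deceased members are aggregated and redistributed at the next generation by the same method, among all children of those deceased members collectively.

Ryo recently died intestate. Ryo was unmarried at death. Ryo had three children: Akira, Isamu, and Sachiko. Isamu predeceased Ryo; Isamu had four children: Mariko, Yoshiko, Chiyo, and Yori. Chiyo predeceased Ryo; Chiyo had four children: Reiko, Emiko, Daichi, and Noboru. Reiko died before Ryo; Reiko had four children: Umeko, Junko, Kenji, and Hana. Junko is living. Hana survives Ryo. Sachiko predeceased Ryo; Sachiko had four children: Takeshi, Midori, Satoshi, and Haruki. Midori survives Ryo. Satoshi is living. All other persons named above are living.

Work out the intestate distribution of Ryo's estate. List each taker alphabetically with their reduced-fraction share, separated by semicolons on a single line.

Akira 1/3; Daichi 1/48; Emiko 1/48; Hana 1/192; Haruki 1/12; Junko 1/192; Kenji 1/192; Mariko 1/12; Midori 1/12; Noboru 1/48; Satoshi 1/12; Takeshi 1/12; Umeko 1/192; Yori 1/12; Yoshiko 1/12

There is no surviving spouse, so the entire estate passes to Ryo's descendants per capita at each generation.
At generation 1 (Akira, Isamu, Sachiko) there are 3 shares of (1)/3 = 1/3 each.
Living: Akira — each takes 1/3.
Deceased: Isamu and Sachiko. Their combined 2/3 is pooled and carried to generation 2.
At generation 2 (Mariko, Yoshiko, Chiyo, Yori, Takeshi, Midori, Satoshi, Haruki) there are 8 shares of (2/3)/8 = 1/12 each.
Living: Mariko, Yoshiko, Yori, Takeshi, Midori, Satoshi, and Haruki — each takes 1/12.
Deceased: Chiyo. That 1/12 share is carried to generation 3.
At generation 3 (Reiko, Emiko, Daichi, Noboru) there are 4 shares of (1/12)/4 = 1/48 each.
Living: Emiko, Daichi, and Noboru — each takes 1/48.
Deceased: Reiko. That 1/48 share is carried to generation 4.
At generation 4 (Umeko, Junko, Kenji, Hana) there are 4 shares of (1/48)/4 = 1/192 each.
Living: Umeko, Junko, Kenji, and Hana — each takes 1/192.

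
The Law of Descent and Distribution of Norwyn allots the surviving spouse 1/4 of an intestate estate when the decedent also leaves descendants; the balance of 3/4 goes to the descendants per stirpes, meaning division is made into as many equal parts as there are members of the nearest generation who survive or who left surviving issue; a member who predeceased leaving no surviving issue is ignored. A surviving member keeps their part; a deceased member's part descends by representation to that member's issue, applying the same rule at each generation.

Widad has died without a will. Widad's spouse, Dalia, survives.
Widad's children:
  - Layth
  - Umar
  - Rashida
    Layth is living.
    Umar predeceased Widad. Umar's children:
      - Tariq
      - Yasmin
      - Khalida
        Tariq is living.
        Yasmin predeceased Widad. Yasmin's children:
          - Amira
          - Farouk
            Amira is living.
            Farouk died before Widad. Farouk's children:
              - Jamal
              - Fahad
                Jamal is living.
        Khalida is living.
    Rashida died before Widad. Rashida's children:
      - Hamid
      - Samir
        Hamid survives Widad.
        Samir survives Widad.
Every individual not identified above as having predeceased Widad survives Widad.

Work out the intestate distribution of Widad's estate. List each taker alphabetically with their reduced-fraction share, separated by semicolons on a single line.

Dalia, as surviving spouse, takes 1/4.
The remaining 3/4 passes to Widad's descendants per stirpes.
The 3/4 is divided into 3 equal shares of 1/4 among Layth, Umar, Rashida.
Layth is living and takes 1/4.
Umar predeceased; the 1/4 allotted to Umar's branch passes to Umar's issue by representation.
The 1/4 is divided into 3 equal shares of 1/12 among Tariq, Yasmin, Khalida.
Tariq is living and takes 1/12.
Yasmin predeceased; the 1/12 allotted to Yasmin's branch passes to Yasmin's issue by representation.
The 1/12 is divided into 2 equal shares of 1/24 among Amira, Farouk.
Amira is living and takes 1/24.
Farouk predeceased; the 1/24 allotted to Farouk's branch passes to Farouk's issue by representation.
The 1/24 is divided into 2 equal shares of 1/48 among Jamal, Fahad.
Jamal is living and takes 1/48.
Fahad is living and takes 1/48.
Khalida is living and takes 1/12.
Rashida predeceased; the 1/4 allotted to Rashida's branch passes to Rashida's issue by representation.
The 1/4 is divided into 2 equal shares of 1/8 among Hamid, Samir.
Hamid is living and takes 1/8.
Samir is living and takes 1/8.

Amira 1/24; Dalia 1/4; Fahad 1/48; Hamid 1/8; Jamal 1/48; Khalida 1/12; Layth 1/4; Samir 1/8; Tariq 1/12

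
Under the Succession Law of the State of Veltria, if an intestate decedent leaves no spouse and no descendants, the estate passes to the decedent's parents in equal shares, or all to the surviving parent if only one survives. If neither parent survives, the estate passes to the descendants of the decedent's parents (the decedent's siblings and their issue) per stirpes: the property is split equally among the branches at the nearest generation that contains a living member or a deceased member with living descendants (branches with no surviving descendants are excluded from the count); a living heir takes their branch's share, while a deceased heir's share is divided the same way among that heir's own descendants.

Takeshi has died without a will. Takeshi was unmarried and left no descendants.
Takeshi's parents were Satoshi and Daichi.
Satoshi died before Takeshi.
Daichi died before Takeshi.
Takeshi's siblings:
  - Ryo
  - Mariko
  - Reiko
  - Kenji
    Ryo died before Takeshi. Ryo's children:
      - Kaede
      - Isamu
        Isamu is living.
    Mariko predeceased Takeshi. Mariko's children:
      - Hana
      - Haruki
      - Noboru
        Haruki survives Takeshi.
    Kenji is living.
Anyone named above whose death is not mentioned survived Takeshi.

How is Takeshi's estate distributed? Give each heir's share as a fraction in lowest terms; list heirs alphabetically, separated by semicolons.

Hana 1/12; Haruki 1/12; Isamu 1/8; Kaede 1/8; Kenji 1/4; Noboru 1/12; Reiko 1/4

Neither parent survives and there are no descendants, so the estate passes to Takeshi's siblings and their issue per stirpes.
The estate is divided into 4 equal shares of 1/4 among Ryo, Mariko, Reiko, Kenji.
Ryo predeceased; the 1/4 allotted to Ryo's branch passes to Ryo's issue by representation.
The 1/4 is divided into 2 equal shares of 1/8 among Kaede, Isamu.
Kaede is living and takes 1/8.
Isamu is living and takes 1/8.
Mariko predeceased; the 1/4 allotted to Mariko's branch passes to Mariko's issue by representation.
The 1/4 is divided into 3 equal shares of 1/12 among Hana, Haruki, Noboru.
Hana is living and takes 1/12.
Haruki is living and takes 1/12.
Noboru is living and takes 1/12.
Reiko is living and takes 1/4.
Kenji is living and takes 1/4.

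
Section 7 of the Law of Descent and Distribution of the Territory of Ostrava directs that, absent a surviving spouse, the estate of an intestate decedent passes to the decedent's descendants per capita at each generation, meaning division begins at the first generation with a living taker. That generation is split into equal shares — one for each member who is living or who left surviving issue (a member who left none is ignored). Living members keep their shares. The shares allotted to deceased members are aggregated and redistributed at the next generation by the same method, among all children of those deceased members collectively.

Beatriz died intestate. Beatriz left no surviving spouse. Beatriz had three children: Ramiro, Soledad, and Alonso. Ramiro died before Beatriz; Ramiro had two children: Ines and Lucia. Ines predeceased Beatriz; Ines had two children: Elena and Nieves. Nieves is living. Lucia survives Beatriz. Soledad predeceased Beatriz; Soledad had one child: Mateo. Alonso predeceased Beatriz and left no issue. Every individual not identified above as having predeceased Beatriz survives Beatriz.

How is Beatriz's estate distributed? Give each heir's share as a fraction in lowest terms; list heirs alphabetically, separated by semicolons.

There is no surviving spouse, so the entire estate passes to Beatriz's descendants per capita at each generation.
No one at generation 1 (Ramiro, Soledad) is living; moving to the next generation.
At generation 2 (Ines, Lucia, Mateo) there are 3 shares of (1)/3 = 1/3 each.
Living: Lucia and Mateo — each takes 1/3.
Deceased: Ines. That 1/3 share is carried to generation 3.
At generation 3 (Elena, Nieves) there are 2 shares of (1/3)/2 = 1/6 each.
Living: Elena and Nieves — each takes 1/6.

Elena 1/6; Lucia 1/3; Mateo 1/3; Nieves 1/6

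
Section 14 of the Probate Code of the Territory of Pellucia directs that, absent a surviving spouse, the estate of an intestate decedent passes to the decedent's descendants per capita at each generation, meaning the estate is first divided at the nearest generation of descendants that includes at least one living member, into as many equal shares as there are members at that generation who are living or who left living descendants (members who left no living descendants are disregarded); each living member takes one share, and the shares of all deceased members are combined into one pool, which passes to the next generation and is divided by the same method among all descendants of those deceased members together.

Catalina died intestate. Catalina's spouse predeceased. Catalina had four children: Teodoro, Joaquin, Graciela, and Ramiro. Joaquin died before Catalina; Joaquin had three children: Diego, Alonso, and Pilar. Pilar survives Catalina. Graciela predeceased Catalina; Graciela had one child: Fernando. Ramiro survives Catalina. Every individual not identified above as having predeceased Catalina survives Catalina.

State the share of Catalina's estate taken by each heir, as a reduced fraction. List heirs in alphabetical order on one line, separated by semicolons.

Alonso 1/8; Diego 1/8; Fernando 1/8; Pilar 1/8; Ramiro 1/4; Teodoro 1/4

There is no surviving spouse, so the entire estate passes to Catalina's descendants per capita at each generation.
At generation 1 (Teodoro, Joaquin, Graciela, Ramiro) there are 4 shares of (1)/4 = 1/4 each.
Living: Teodoro and Ramiro — each takes 1/4.
Deceased: Joaquin and Graciela. Their combined 1/2 is pooled and carried to generation 2.
At generation 2 (Diego, Alonso, Pilar, Fernando) there are 4 shares of (1/2)/4 = 1/8 each.
Living: Diego, Alonso, Pilar, and Fernando — each takes 1/8.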